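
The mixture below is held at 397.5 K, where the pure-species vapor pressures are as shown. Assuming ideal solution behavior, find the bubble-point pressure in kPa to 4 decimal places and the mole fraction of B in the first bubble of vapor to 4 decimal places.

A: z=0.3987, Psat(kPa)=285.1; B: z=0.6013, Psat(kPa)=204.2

Pbub = 236.4548 kPa, y_B = 0.5193

At the bubble point ψ → 0, so ΣzᵢKᵢ = 1 with Kᵢ = Pᵢˢᵃᵗ/P ⇒ P = ΣzᵢPᵢˢᵃᵗ.
P = 0.3987·285.1 + 0.6013·204.2 = 236.4548 kPa
yᵢ = zᵢPᵢˢᵃᵗ/P ⇒ y_B = 0.6013·204.2/236.4548 = 0.5193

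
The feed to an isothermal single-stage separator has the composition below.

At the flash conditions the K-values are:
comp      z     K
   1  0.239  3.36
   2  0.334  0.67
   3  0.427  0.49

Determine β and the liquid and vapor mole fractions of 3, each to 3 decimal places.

Rachford–Rice: g(β) = Σ zᵢ(Kᵢ−1)/(1+β(Kᵢ−1)) = 0.
Check two-phase: ΣzᵢKᵢ = 1.236 > 1 and Σzᵢ/Kᵢ = 1.441 > 1, so g(0) = 0.236 > 0 and g(1) = -0.441 < 0.
Newton iteration, β⁰ = 0.6:
  β = 0.600: g = -0.2178, g' = -0.515 → β = 0.177
  β = 0.177: g = 0.0411, g' = -0.837 → β = 0.226
  β = 0.226: g = 0.0022, g' = -0.750 → β = 0.229
Converged at β = 0.229.
Compositions from xᵢ = zᵢ/(1+β(Kᵢ−1)), yᵢ = Kᵢxᵢ:
  1: x = 0.155, y = 0.521
  2: x = 0.361, y = 0.242
  3: x = 0.484, y = 0.237

β = 0.229, x_3 = 0.484, y_3 = 0.237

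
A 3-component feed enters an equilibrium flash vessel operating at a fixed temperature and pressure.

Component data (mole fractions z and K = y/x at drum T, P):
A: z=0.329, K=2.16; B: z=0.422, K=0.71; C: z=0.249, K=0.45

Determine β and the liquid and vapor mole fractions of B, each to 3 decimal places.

Rachford–Rice: g(β) = Σ zᵢ(Kᵢ−1)/(1+β(Kᵢ−1)) = 0.
Check two-phase: ΣzᵢKᵢ = 1.122 > 1 and Σzᵢ/Kᵢ = 1.300 > 1, so g(0) = 0.122 > 0 and g(1) = -0.300 < 0.
Iterate (Newton) starting at β = 0.5:
  β = 0.500: g = -0.0905, g' = -0.369 → β = 0.255
  β = 0.255: g = 0.0031, g' = -0.407 → β = 0.263
Converged at β = 0.263.
Compositions from xᵢ = zᵢ/(1+β(Kᵢ−1)), yᵢ = Kᵢxᵢ:
  A: x = 0.252, y = 0.545
  B: x = 0.457, y = 0.324
  C: x = 0.291, y = 0.131

β = 0.263, x_B = 0.457, y_B = 0.324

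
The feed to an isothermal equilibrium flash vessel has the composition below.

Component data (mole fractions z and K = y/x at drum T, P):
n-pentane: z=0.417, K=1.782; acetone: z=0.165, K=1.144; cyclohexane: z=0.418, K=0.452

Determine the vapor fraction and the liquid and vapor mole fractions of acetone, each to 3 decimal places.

ψ = 0.336, x_acetone = 0.157, y_acetone = 0.180

Newton iteration, ψ⁰ = 0.5:
  ψ = 0.500: g = -0.0589, g' = -0.373 → ψ = 0.342
  ψ = 0.342: g = -0.0020, g' = -0.352 → ψ = 0.336
Converged at ψ = 0.336.
Compositions from xᵢ = zᵢ/(1+ψ(Kᵢ−1)), yᵢ = Kᵢxᵢ:
  n-pentane: x = 0.330, y = 0.588
  acetone: x = 0.157, y = 0.180
  cyclohexane: x = 0.512, y = 0.232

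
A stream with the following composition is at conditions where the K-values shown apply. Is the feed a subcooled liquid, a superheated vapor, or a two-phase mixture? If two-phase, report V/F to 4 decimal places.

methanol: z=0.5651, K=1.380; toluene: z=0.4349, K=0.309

subcooled liquid

ΣzᵢKᵢ = 0.9142; Σzᵢ/Kᵢ = 1.8169.
Since ΣzᵢKᵢ < 1 the mixture is below its bubble point — single liquid phase.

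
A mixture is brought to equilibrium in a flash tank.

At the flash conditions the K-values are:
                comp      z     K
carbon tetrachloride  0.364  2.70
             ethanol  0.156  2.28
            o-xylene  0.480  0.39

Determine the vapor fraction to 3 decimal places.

ψ = 0.545

Let ψ = V/F and solve Σ zᵢ(Kᵢ−1)/(1+ψ(Kᵢ−1)) = 0.
g(0) = ΣzᵢKᵢ − 1 = 0.526 and g(1) = 1 − Σzᵢ/Kᵢ = -0.434, so a root lies in (0, 1).
Iterate (Newton) starting at ψ = 0.38:
  ψ = 0.380: g = 0.1291, g' = -0.807 → ψ = 0.540
  ψ = 0.540: g = 0.0040, g' = -0.772 → ψ = 0.545
Converged at ψ = 0.545.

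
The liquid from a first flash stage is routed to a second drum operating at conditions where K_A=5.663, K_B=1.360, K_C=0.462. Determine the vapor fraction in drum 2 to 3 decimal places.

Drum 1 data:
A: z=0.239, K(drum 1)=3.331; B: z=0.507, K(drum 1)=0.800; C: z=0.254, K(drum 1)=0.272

V/F (drum 2) = 0.785

Drum 1:
Let ψ₁ = V/F and solve Σ zᵢ(Kᵢ−1)/(1+ψ₁(Kᵢ−1)) = 0.
Feasibility: ΣzᵢKᵢ = 1.271, Σzᵢ/Kᵢ = 1.639 — both > 1, two phases present.
Newton iteration, ψ₁⁰ = 0.5:
  ψ₁ = 0.500: g = -0.1461, g' = -0.635 → ψ₁ = 0.270
  ψ₁ = 0.270: g = 0.0047, g' = -0.721 → ψ₁ = 0.276
Converged at ψ₁ = 0.276.
Drum-1 compositions:
  A: x = 0.145, y = 0.484
  B: x = 0.537, y = 0.429
  C: x = 0.318, y = 0.086
Drum-2 feed = drum-1 liquid: z₂ = (0.1454, 0.5367, 0.3180).
Drum 2:
Rachford–Rice: g(ψ₂) = Σ zᵢ(Kᵢ−1)/(1+ψ₂(Kᵢ−1)) = 0.
Check two-phase: ΣzᵢKᵢ = 1.700 > 1 and Σzᵢ/Kᵢ = 1.109 > 1, so g(0) = 0.700 > 0 and g(1) = -0.109 < 0.
Iterate (Newton) starting at ψ₂ = 0.5:
  ψ₂ = 0.500: g = 0.1332, g' = -0.507 → ψ₂ = 0.763
  ψ₂ = 0.763: g = 0.0102, g' = -0.460 → ψ₂ = 0.785
Converged at ψ₂ = 0.785.
  A: x = 0.031, y = 0.177
  B: x = 0.418, y = 0.569
  C: x = 0.550, y = 0.254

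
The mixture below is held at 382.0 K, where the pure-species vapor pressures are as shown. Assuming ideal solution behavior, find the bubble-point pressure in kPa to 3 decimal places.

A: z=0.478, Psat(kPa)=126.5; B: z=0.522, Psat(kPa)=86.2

Pbub = 105.463 kPa

At the bubble point ψ → 0, so ΣzᵢKᵢ = 1 with Kᵢ = Pᵢˢᵃᵗ/P ⇒ P = ΣzᵢPᵢˢᵃᵗ.
P = 0.478·126.5 + 0.522·86.2 = 105.463 kPa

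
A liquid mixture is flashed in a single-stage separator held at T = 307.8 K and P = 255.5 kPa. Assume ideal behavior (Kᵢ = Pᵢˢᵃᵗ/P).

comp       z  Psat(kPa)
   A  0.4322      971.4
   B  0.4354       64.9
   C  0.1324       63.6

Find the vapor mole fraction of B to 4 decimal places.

Raoult's law: Kᵢ = Pᵢˢᵃᵗ/P = Pᵢˢᵃᵗ/255.5.
  K_A = 971.4/255.5 = 3.801957, K_B = 64.9/255.5 = 0.254012, K_C = 63.6/255.5 = 0.248924
Newton–Raphson from ψ = 0.5:
  ψ = 0.5000: g = -0.17289, g' = -1.3965 → ψ = 0.3762
  ψ = 0.3762: g = -0.00056, g' = -1.4175 → ψ = 0.3758
Converged at ψ = 0.3758.
Compositions from xᵢ = zᵢ/(1+ψ(Kᵢ−1)), yᵢ = Kᵢxᵢ:
  A: x = 0.2105, y = 0.8004
  B: x = 0.6050, y = 0.1537
  C: x = 0.1845, y = 0.0459

y_B = 0.1537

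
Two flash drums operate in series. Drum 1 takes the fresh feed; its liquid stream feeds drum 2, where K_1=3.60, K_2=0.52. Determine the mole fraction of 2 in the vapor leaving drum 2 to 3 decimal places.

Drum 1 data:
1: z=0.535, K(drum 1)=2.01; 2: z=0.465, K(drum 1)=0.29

Drum 1:
Material balance + equilibrium reduce to Σ zᵢ(Kᵢ−1)/(1+ψ₁(Kᵢ−1)) = 0.
Check two-phase: ΣzᵢKᵢ = 1.210 > 1 and Σzᵢ/Kᵢ = 1.870 > 1, so g(0) = 0.210 > 0 and g(1) = -0.870 < 0.
Iterate (Newton) starting at ψ₁ = 0.42:
  ψ₁ = 0.420: g = -0.0910, g' = -0.745 → ψ₁ = 0.298
  ψ₁ = 0.298: g = -0.0033, g' = -0.700 → ψ₁ = 0.293
Converged at ψ₁ = 0.293.
Drum-1 compositions:
  1: x = 0.413, y = 0.830
  2: x = 0.587, y = 0.170
Drum-2 feed = drum-1 liquid: z₂ = (0.4128, 0.5872).
Drum 2:
Let ψ₂ = V/F and solve Σ zᵢ(Kᵢ−1)/(1+ψ₂(Kᵢ−1)) = 0.
Check two-phase: ΣzᵢKᵢ = 1.791 > 1 and Σzᵢ/Kᵢ = 1.244 > 1, so g(0) = 0.791 > 0 and g(1) = -0.244 < 0.
Binary case is linear: z₁(K₁−1)(1+ψ₂(K₂−1)) + z₂(K₂−1)(1+ψ₂(K₁−1)) = 0
⇒ ψ₂ = [z₁(K₁−1)+z₂(K₂−1)] / [−(K₁−1)(K₂−1)] = 0.7914/1.2480 = 0.634
  1: x = 0.156, y = 0.561
  2: x = 0.844, y = 0.439

y_2 (drum 2) = 0.439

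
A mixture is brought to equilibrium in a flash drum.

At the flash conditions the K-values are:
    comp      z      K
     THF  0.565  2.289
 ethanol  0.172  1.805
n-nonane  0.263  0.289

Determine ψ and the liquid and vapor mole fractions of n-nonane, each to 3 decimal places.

Rachford–Rice: g(ψ) = Σ zᵢ(Kᵢ−1)/(1+ψ(Kᵢ−1)) = 0.
Check two-phase: ΣzᵢKᵢ = 1.680 > 1 and Σzᵢ/Kᵢ = 1.252 > 1, so g(0) = 0.680 > 0 and g(1) = -0.252 < 0.
Newton iteration, ψ⁰ = 0.65:
  ψ = 0.650: g = 0.1395, g' = -0.786 → ψ = 0.828
  ψ = 0.828: g = -0.0188, g' = -1.045 → ψ = 0.810
  ψ = 0.810: g = -0.0004, g' = -1.004 → ψ = 0.809
Converged at ψ = 0.809.
Compositions from xᵢ = zᵢ/(1+ψ(Kᵢ−1)), yᵢ = Kᵢxᵢ:
  THF: x = 0.277, y = 0.633
  ethanol: x = 0.104, y = 0.188
  n-nonane: x = 0.619, y = 0.179

ψ = 0.809, x_n-nonane = 0.619, y_n-nonane = 0.179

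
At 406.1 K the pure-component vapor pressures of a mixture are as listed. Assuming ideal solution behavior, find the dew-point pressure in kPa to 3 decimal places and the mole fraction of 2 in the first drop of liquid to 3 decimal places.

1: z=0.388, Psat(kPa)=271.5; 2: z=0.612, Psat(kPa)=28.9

Pdew = 44.237 kPa, x_2 = 0.937

At the dew point ψ → 1, so Σzᵢ/Kᵢ = 1 with Kᵢ = Pᵢˢᵃᵗ/P ⇒ 1/P = Σzᵢ/Pᵢˢᵃᵗ.
1/P = 0.388/271.5 + 0.612/28.9 = 0.022606 ⇒ P = 44.237 kPa
xᵢ = zᵢP/Pᵢˢᵃᵗ ⇒ x_2 = 0.612·44.237/28.9 = 0.937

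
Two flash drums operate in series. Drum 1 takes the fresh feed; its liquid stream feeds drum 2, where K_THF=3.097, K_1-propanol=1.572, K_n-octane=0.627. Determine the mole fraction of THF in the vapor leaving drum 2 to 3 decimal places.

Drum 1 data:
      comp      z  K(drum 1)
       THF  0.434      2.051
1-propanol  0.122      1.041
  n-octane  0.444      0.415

Drum 1:
Material balance + equilibrium reduce to Σ zᵢ(Kᵢ−1)/(1+ψ₁(Kᵢ−1)) = 0.
g(0) = ΣzᵢKᵢ − 1 = 0.201 and g(1) = 1 − Σzᵢ/Kᵢ = -0.399, so a root lies in (0, 1).
Newton iteration, ψ₁⁰ = 0.53:
  ψ₁ = 0.530: g = -0.0786, g' = -0.517 → ψ₁ = 0.378
  ψ₁ = 0.378: g = -0.0021, g' = -0.496 → ψ₁ = 0.374
Converged at ψ₁ = 0.374.
Drum-1 compositions:
  THF: x = 0.312, y = 0.639
  1-propanol: x = 0.120, y = 0.125
  n-octane: x = 0.568, y = 0.236
Drum-2 feed = drum-1 liquid: z₂ = (0.3116, 0.1202, 0.5682).
Drum 2:
Rachford–Rice: g(ψ₂) = Σ zᵢ(Kᵢ−1)/(1+ψ₂(Kᵢ−1)) = 0.
Check two-phase: ΣzᵢKᵢ = 1.510 > 1 and Σzᵢ/Kᵢ = 1.083 > 1, so g(0) = 0.510 > 0 and g(1) = -0.083 < 0.
Iterate (Newton) starting at ψ₂ = 0.38:
  ψ₂ = 0.380: g = 0.1732, g' = -0.558 → ψ₂ = 0.690
  ψ₂ = 0.690: g = 0.0308, g' = -0.392 → ψ₂ = 0.769
  ψ₂ = 0.769: g = 0.0007, g' = -0.375 → ψ₂ = 0.771
Converged at ψ₂ = 0.771.
  THF: x = 0.119, y = 0.369
  1-propanol: x = 0.083, y = 0.131
  n-octane: x = 0.797, y = 0.500

y_THF (drum 2) = 0.369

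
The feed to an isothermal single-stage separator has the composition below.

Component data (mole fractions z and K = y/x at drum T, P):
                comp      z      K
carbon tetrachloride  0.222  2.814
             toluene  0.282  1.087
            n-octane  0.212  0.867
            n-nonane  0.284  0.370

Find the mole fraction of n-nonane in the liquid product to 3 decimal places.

x_n-nonane = 0.372

Material balance + equilibrium reduce to Σ zᵢ(Kᵢ−1)/(1+β(Kᵢ−1)) = 0.
g(0) = ΣzᵢKᵢ − 1 = 0.220 and g(1) = 1 − Σzᵢ/Kᵢ = -0.350, so a root lies in (0, 1).
Newton–Raphson from β = 0.42:
  β = 0.420: g = -0.0209, g' = -0.450 → β = 0.373
  β = 0.373: g = 0.0002, g' = -0.459 → β = 0.374
Converged at β = 0.374.
Compositions from xᵢ = zᵢ/(1+β(Kᵢ−1)), yᵢ = Kᵢxᵢ:
  carbon tetrachloride: x = 0.132, y = 0.372
  toluene: x = 0.273, y = 0.297
  n-octane: x = 0.223, y = 0.193
  n-nonane: x = 0.372, y = 0.137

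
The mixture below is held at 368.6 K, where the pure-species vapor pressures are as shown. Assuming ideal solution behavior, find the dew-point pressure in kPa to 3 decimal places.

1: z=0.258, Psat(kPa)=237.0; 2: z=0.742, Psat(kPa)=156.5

Pdew = 171.532 kPa

At the dew point ψ → 1, so Σzᵢ/Kᵢ = 1 with Kᵢ = Pᵢˢᵃᵗ/P ⇒ 1/P = Σzᵢ/Pᵢˢᵃᵗ.
1/P = 0.258/237.0 + 0.742/156.5 = 0.005830 ⇒ P = 171.532 kPa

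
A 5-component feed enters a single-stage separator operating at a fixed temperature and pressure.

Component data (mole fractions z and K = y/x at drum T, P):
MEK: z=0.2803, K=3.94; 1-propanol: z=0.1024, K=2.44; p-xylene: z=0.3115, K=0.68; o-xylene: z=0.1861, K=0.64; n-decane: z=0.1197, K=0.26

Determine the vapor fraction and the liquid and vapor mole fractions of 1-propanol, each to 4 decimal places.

ψ = 0.6135, x_1-propanol = 0.0544, y_1-propanol = 0.1327

Newton iteration, ψ⁰ = 0.5:
  ψ = 0.5000: g = 0.07840, g' = -0.7151 → ψ = 0.6096
  ψ = 0.6096: g = 0.00260, g' = -0.6773 → ψ = 0.6135
Converged at ψ = 0.6135.
Compositions from xᵢ = zᵢ/(1+ψ(Kᵢ−1)), yᵢ = Kᵢxᵢ:
  MEK: x = 0.1000, y = 0.3939
  1-propanol: x = 0.0544, y = 0.1327
  p-xylene: x = 0.3876, y = 0.2636
  o-xylene: x = 0.2388, y = 0.1529
  n-decane: x = 0.2192, y = 0.0570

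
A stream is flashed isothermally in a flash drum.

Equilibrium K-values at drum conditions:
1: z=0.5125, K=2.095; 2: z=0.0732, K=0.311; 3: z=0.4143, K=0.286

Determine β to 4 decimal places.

β = 0.2763

Material balance + equilibrium reduce to Σ zᵢ(Kᵢ−1)/(1+β(Kᵢ−1)) = 0.
Check two-phase: ΣzᵢKᵢ = 1.2149 > 1 and Σzᵢ/Kᵢ = 1.9286 > 1, so g(0) = 0.2149 > 0 and g(1) = -0.9286 < 0.
Newton–Raphson from β = 0.31:
  β = 0.3100: g = -0.02506, g' = -0.7470 → β = 0.2765
  β = 0.2765: g = -0.00008, g' = -0.7430 → β = 0.2763
Converged at β = 0.2763.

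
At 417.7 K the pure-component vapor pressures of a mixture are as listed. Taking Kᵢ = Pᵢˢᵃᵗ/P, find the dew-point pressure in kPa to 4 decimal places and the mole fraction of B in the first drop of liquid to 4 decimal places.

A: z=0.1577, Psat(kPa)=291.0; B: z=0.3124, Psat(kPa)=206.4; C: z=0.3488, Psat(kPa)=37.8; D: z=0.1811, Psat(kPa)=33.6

At the dew point ψ → 1, so Σzᵢ/Kᵢ = 1 with Kᵢ = Pᵢˢᵃᵗ/P ⇒ 1/P = Σzᵢ/Pᵢˢᵃᵗ.
1/P = 0.1577/291.0 + 0.3124/206.4 + 0.3488/37.8 + 0.1811/33.6 = 0.0166729 ⇒ P = 59.9776 kPa
xᵢ = zᵢP/Pᵢˢᵃᵗ ⇒ x_B = 0.3124·59.9776/206.4 = 0.0908

Pdew = 59.9776 kPa, x_B = 0.0908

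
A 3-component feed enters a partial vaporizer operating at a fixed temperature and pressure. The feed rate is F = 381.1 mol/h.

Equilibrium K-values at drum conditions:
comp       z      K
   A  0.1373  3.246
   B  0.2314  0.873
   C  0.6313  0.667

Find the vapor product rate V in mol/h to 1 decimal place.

Newton–Raphson from ψ = 0.4:
  ψ = 0.4000: g = -0.11105, g' = -0.2895 → ψ = 0.0164
  ψ = 0.0164: g = 0.05659, g' = -0.7188 → ψ = 0.0951
  ψ = 0.0951: g = 0.00724, g' = -0.5487 → ψ = 0.1083
  ψ = 0.1083: g = 0.00014, g' = -0.5272 → ψ = 0.1086
Converged at ψ = 0.1086.
Then V = ψ·F = 0.1086·381.1 = 41.4 mol/h and L = F − V = 339.7 mol/h.

V = 41.4 mol/h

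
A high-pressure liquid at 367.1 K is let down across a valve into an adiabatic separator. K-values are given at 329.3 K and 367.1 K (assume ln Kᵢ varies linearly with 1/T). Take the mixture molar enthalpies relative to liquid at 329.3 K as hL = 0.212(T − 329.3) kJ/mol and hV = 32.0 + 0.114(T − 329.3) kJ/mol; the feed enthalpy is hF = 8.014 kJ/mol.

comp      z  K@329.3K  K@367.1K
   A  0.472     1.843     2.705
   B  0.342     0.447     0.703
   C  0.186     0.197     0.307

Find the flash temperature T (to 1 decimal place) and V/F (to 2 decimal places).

Adiabatic flash: solve Rachford–Rice at each trial T, then check hF = ψ·hV(T) + (1−ψ)·hL(T).
  T = 329.3 K: K = (1.843, 0.447, 0.197), RR gives ψ = 0.108, H_out = 3.457 kJ/mol
  T = 367.1 K: K = (2.705, 0.703, 0.307), RR gives ψ = 0.682, H_out = 27.324 kJ/mol
  T = 348.2 K: K = (2.256, 0.568, 0.249), RR gives ψ = 0.425, H_out = 16.825 kJ/mol
  T = 338.8 K: K = (2.046, 0.506, 0.222), RR gives ψ = 0.281, H_out = 10.750 kJ/mol
  T = 334.1 K: K = (1.944, 0.476, 0.210), RR gives ψ = 0.200, H_out = 7.333 kJ/mol
  T = 336.5 K: K = (1.996, 0.491, 0.216), RR gives ψ = 0.243, H_out = 9.118 kJ/mol
Linear interpolation between T = 334.1 (H_out = 7.333) and T = 336.5 (H_out = 9.118) on hF = 8.014 gives T ≈ 335.0 K, at which ψ = 0.22.

T = 335.0 K, V/F = 0.22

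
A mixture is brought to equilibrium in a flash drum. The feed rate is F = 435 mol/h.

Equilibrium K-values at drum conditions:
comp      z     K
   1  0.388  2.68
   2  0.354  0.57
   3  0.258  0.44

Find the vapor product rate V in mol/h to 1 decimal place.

Material balance + equilibrium reduce to Σ zᵢ(Kᵢ−1)/(1+ψ(Kᵢ−1)) = 0.
g(0) = ΣzᵢKᵢ − 1 = 0.355 and g(1) = 1 − Σzᵢ/Kᵢ = -0.352, so a root lies in (0, 1).
Newton–Raphson from ψ = 0.5:
  ψ = 0.500: g = -0.0403, g' = -0.586 → ψ = 0.431
  ψ = 0.431: g = 0.0007, g' = -0.608 → ψ = 0.432
Converged at ψ = 0.432.
Then V = ψ·F = 0.4323·435 = 188.0 mol/h and L = F − V = 247.0 mol/h.

V = 188.0 mol/h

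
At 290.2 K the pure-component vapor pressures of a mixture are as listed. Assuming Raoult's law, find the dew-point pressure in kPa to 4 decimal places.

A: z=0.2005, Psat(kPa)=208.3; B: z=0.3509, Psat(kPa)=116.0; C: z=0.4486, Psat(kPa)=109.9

At the dew point ψ → 1, so Σzᵢ/Kᵢ = 1 with Kᵢ = Pᵢˢᵃᵗ/P ⇒ 1/P = Σzᵢ/Pᵢˢᵃᵗ.
1/P = 0.2005/208.3 + 0.3509/116.0 + 0.4486/109.9 = 0.0080694 ⇒ P = 123.9242 kPa

Pdew = 123.9242 kPa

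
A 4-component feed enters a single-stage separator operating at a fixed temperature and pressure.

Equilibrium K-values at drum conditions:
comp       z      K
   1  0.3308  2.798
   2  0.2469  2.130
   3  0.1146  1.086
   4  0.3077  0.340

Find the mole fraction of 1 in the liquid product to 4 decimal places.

Material balance + equilibrium reduce to Σ zᵢ(Kᵢ−1)/(1+β(Kᵢ−1)) = 0.
Feasibility: ΣzᵢKᵢ = 1.6805, Σzᵢ/Kᵢ = 1.2447 — both > 1, two phases present.
Newton iteration, β⁰ = 0.61:
  β = 0.6100: g = 0.11824, g' = -0.7300 → β = 0.7720
  β = 0.7720: g = -0.00670, g' = -0.8353 → β = 0.7639
Converged at β = 0.7639.
Compositions from xᵢ = zᵢ/(1+β(Kᵢ−1)), yᵢ = Kᵢxᵢ:
  1: x = 0.1394, y = 0.3900
  2: x = 0.1325, y = 0.2823
  3: x = 0.1075, y = 0.1168
  4: x = 0.6206, y = 0.2110

x_1 = 0.1394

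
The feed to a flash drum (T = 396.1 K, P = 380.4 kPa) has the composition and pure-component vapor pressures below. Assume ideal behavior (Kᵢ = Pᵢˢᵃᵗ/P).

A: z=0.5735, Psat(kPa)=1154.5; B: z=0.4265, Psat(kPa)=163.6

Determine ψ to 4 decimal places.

Raoult's law: Kᵢ = Pᵢˢᵃᵗ/P = Pᵢˢᵃᵗ/380.4.
  K_A = 1154.5/380.4 = 3.034963, K_B = 163.6/380.4 = 0.430074
Material balance + equilibrium reduce to Σ zᵢ(Kᵢ−1)/(1+ψ(Kᵢ−1)) = 0.
g(0) = ΣzᵢKᵢ − 1 = 0.9240 and g(1) = 1 − Σzᵢ/Kᵢ = -0.1807, so a root lies in (0, 1).
Iterate (Newton) starting at ψ = 0.5:
  ψ = 0.5000: g = 0.23852, g' = -0.8544 → ψ = 0.7792
  ψ = 0.7792: g = 0.01414, g' = -0.8035 → ψ = 0.7968
  ψ = 0.7968: g = -0.00006, g' = -0.8105 → ψ = 0.7967
Converged at ψ = 0.7967.

ψ = 0.7967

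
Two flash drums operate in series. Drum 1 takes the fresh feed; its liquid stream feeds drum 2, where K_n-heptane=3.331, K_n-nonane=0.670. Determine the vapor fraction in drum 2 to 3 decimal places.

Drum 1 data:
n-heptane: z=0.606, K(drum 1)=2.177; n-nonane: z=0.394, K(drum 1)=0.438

Drum 1:
Let ψ₁ = V/F and solve Σ zᵢ(Kᵢ−1)/(1+ψ₁(Kᵢ−1)) = 0.
Feasibility: ΣzᵢKᵢ = 1.492, Σzᵢ/Kᵢ = 1.178 — both > 1, two phases present.
Iterate (Newton) starting at ψ₁ = 0.62:
  ψ₁ = 0.620: g = 0.0725, g' = -0.574 → ψ₁ = 0.746
  ψ₁ = 0.746: g = -0.0017, g' = -0.607 → ψ₁ = 0.744
Converged at ψ₁ = 0.744.
Drum-1 compositions:
  n-heptane: x = 0.323, y = 0.704
  n-nonane: x = 0.677, y = 0.296
Drum-2 feed = drum-1 liquid: z₂ = (0.3232, 0.6768).
Drum 2:
Let ψ₂ = V/F and solve Σ zᵢ(Kᵢ−1)/(1+ψ₂(Kᵢ−1)) = 0.
g(0) = ΣzᵢKᵢ − 1 = 0.530 and g(1) = 1 − Σzᵢ/Kᵢ = -0.107, so a root lies in (0, 1).
Iterate (Newton) starting at ψ₂ = 0.5:
  ψ₂ = 0.500: g = 0.0804, g' = -0.480 → ψ₂ = 0.667
  ψ₂ = 0.667: g = 0.0083, g' = -0.390 → ψ₂ = 0.689
Converged at ψ₂ = 0.689.
  n-heptane: x = 0.124, y = 0.413
  n-nonane: x = 0.876, y = 0.587

V/F (drum 2) = 0.689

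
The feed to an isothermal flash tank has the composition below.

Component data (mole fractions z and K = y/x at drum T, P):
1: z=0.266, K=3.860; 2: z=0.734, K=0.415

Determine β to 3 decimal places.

β = 0.198

Let β = V/F and solve Σ zᵢ(Kᵢ−1)/(1+β(Kᵢ−1)) = 0.
Check two-phase: ΣzᵢKᵢ = 1.331 > 1 and Σzᵢ/Kᵢ = 1.838 > 1, so g(0) = 0.331 > 0 and g(1) = -0.838 < 0.
Binary case is linear: z₁(K₁−1)(1+β(K₂−1)) + z₂(K₂−1)(1+β(K₁−1)) = 0
⇒ β = [z₁(K₁−1)+z₂(K₂−1)] / [−(K₁−1)(K₂−1)] = 0.3314/1.6731 = 0.198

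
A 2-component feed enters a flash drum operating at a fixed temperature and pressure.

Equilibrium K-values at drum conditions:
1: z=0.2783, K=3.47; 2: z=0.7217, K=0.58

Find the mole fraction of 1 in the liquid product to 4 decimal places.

Material balance + equilibrium reduce to Σ zᵢ(Kᵢ−1)/(1+V/F(Kᵢ−1)) = 0.
Check two-phase: ΣzᵢKᵢ = 1.3843 > 1 and Σzᵢ/Kᵢ = 1.3245 > 1, so g(0) = 0.3843 > 0 and g(1) = -0.3245 < 0.
Binary case is linear: z₁(K₁−1)(1+V/F(K₂−1)) + z₂(K₂−1)(1+V/F(K₁−1)) = 0
⇒ V/F = [z₁(K₁−1)+z₂(K₂−1)] / [−(K₁−1)(K₂−1)] = 0.38429/1.03740 = 0.3704
Compositions from xᵢ = zᵢ/(1+V/F(Kᵢ−1)), yᵢ = Kᵢxᵢ:
  1: x = 0.1453, y = 0.5043
  2: x = 0.8547, y = 0.4957

x_1 = 0.1453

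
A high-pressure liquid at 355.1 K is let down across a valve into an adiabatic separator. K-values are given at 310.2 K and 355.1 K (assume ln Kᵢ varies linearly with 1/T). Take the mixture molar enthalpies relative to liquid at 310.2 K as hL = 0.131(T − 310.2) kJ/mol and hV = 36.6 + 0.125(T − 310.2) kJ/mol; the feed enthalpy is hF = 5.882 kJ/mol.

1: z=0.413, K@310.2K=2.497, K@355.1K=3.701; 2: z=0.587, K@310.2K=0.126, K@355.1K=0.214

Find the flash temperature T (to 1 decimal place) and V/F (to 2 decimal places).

T = 317.9 K, V/F = 0.13

Adiabatic flash: solve Rachford–Rice at each trial T, then check hF = ψ·hV(T) + (1−ψ)·hL(T).
  T = 310.2 K: K = (2.497, 0.126), RR gives ψ = 0.080, H_out = 2.943 kJ/mol
  T = 355.1 K: K = (3.701, 0.214), RR gives ψ = 0.308, H_out = 17.076 kJ/mol
  T = 332.6 K: K = (3.079, 0.167), RR gives ψ = 0.214, H_out = 10.721 kJ/mol
  T = 321.4 K: K = (2.783, 0.146), RR gives ψ = 0.154, H_out = 7.104 kJ/mol
  T = 315.8 K: K = (2.639, 0.136), RR gives ψ = 0.120, H_out = 5.108 kJ/mol
  T = 318.6 K: K = (2.711, 0.141), RR gives ψ = 0.137, H_out = 6.125 kJ/mol
  T = 317.2 K: K = (2.675, 0.138), RR gives ψ = 0.129, H_out = 5.621 kJ/mol
Linear interpolation between T = 317.2 (H_out = 5.621) and T = 318.6 (H_out = 6.125) on hF = 5.882 gives T ≈ 317.9 K, at which ψ = 0.13.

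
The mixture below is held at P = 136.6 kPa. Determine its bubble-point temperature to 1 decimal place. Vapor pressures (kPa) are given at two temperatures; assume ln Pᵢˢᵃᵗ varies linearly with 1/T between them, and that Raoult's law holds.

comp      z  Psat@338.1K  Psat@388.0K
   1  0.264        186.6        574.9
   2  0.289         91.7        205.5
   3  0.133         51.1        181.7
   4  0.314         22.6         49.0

T = 357.1 K

Bubble-point temperature: ΣzᵢPᵢˢᵃᵗ(T) = P. Interpolate ln Pᵢˢᵃᵗ = aᵢ + bᵢ/T.
  T = 338.1 K: ΣzᵢPᵢˢᵃᵗ = 89.66 kPa
  T = 388.0 K: ΣzᵢPᵢˢᵃᵗ = 250.72 kPa
  T = 363.1 K: ΣzᵢPᵢˢᵃᵗ = 154.94 kPa
  T = 350.6 K: ΣzᵢPᵢˢᵃᵗ = 118.90 kPa
  T = 356.9 K: ΣzᵢPᵢˢᵃᵗ = 136.15 kPa
  T = 360.0 K: ΣzᵢPᵢˢᵃᵗ = 145.32 kPa
  T = 358.4 K: ΣzᵢPᵢˢᵃᵗ = 140.53 kPa
Interpolating between 356.9 K and 358.4 K gives T ≈ 357.1 K.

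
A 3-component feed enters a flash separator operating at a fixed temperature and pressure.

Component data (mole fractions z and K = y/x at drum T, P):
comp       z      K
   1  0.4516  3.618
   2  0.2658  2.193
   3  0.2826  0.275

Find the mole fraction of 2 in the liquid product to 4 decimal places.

Newton iteration, β⁰ = 0.46:
  β = 0.4600: g = 0.43370, g' = -1.1291 → β = 0.8441
  β = 0.8441: g = -0.00169, g' = -1.3809 → β = 0.8429
Converged at β = 0.8429.
Compositions from xᵢ = zᵢ/(1+β(Kᵢ−1)), yᵢ = Kᵢxᵢ:
  1: x = 0.1408, y = 0.5095
  2: x = 0.1325, y = 0.2906
  3: x = 0.7266, y = 0.1998

x_2 = 0.1325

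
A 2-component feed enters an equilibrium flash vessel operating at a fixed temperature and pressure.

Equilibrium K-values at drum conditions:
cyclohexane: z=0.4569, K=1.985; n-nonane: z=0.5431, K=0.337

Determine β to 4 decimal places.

β = 0.1378

Newton–Raphson from β = 0.5:
  β = 0.5000: g = -0.23709, g' = -0.7332 → β = 0.1766
  β = 0.1766: g = -0.02449, g' = -0.6279 → β = 0.1376
  β = 0.1376: g = 0.00008, g' = -0.6328 → β = 0.1378
Converged at β = 0.1378.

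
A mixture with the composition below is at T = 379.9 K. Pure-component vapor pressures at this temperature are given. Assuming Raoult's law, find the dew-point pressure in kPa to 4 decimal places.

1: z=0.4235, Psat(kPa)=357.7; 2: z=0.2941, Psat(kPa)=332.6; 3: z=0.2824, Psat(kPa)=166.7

At the dew point ψ → 1, so Σzᵢ/Kᵢ = 1 with Kᵢ = Pᵢˢᵃᵗ/P ⇒ 1/P = Σzᵢ/Pᵢˢᵃᵗ.
1/P = 0.4235/357.7 + 0.2941/332.6 + 0.2824/166.7 = 0.0037623 ⇒ P = 265.7977 kPa

Pdew = 265.7977 kPa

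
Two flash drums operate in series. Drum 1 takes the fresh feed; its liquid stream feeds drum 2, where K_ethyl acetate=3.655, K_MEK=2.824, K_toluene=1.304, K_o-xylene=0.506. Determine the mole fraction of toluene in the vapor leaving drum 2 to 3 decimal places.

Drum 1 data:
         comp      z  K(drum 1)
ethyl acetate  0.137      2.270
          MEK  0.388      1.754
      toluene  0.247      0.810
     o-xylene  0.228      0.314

Drum 1:
Let ψ₁ = V/F and solve Σ zᵢ(Kᵢ−1)/(1+ψ₁(Kᵢ−1)) = 0.
Feasibility: ΣzᵢKᵢ = 1.263, Σzᵢ/Kᵢ = 1.313 — both > 1, two phases present.
Newton–Raphson from ψ₁ = 0.5:
  ψ₁ = 0.500: g = 0.0290, g' = -0.458 → ψ₁ = 0.563
  ψ₁ = 0.563: g = -0.0006, g' = -0.480 → ψ₁ = 0.562
Converged at ψ₁ = 0.562.
Drum-1 compositions:
  ethyl acetate: x = 0.080, y = 0.181
  MEK: x = 0.273, y = 0.478
  toluene: x = 0.277, y = 0.224
  o-xylene: x = 0.371, y = 0.116
Drum-2 feed = drum-1 liquid: z₂ = (0.0800, 0.2725, 0.2765, 0.3710).
Drum 2:
Iterate (Newton) starting at ψ₂ = 0.6:
  ψ₂ = 0.600: g = 0.1298, g' = -0.492 → ψ₂ = 0.864
  ψ₂ = 0.864: g = 0.0042, g' = -0.480 → ψ₂ = 0.873
Converged at ψ₂ = 0.873.
  ethyl acetate: x = 0.024, y = 0.088
  MEK: x = 0.105, y = 0.297
  toluene: x = 0.219, y = 0.285
  o-xylene: x = 0.652, y = 0.330

y_toluene (drum 2) = 0.285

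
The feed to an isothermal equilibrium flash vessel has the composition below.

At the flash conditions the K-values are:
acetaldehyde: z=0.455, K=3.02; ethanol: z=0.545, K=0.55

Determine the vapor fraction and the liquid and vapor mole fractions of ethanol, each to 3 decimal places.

Material balance + equilibrium reduce to Σ zᵢ(Kᵢ−1)/(1+ψ(Kᵢ−1)) = 0.
Feasibility: ΣzᵢKᵢ = 1.674, Σzᵢ/Kᵢ = 1.142 — both > 1, two phases present.
Binary case is linear: z₁(K₁−1)(1+ψ(K₂−1)) + z₂(K₂−1)(1+ψ(K₁−1)) = 0
⇒ ψ = [z₁(K₁−1)+z₂(K₂−1)] / [−(K₁−1)(K₂−1)] = 0.6739/0.9090 = 0.741
Compositions from xᵢ = zᵢ/(1+ψ(Kᵢ−1)), yᵢ = Kᵢxᵢ:
  acetaldehyde: x = 0.182, y = 0.550
  ethanol: x = 0.818, y = 0.450

ψ = 0.741, x_ethanol = 0.818, y_ethanol = 0.450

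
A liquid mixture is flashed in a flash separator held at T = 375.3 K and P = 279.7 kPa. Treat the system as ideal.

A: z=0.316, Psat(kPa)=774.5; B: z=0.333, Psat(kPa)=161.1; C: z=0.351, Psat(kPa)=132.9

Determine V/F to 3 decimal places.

V/F = 0.276

Raoult's law: Kᵢ = Pᵢˢᵃᵗ/P = Pᵢˢᵃᵗ/279.7.
  K_A = 774.5/279.7 = 2.76904, K_B = 161.1/279.7 = 0.57597, K_C = 132.9/279.7 = 0.47515
Material balance + equilibrium reduce to Σ zᵢ(Kᵢ−1)/(1+V/F(Kᵢ−1)) = 0.
Check two-phase: ΣzᵢKᵢ = 1.234 > 1 and Σzᵢ/Kᵢ = 1.431 > 1, so g(0) = 0.234 > 0 and g(1) = -0.431 < 0.
Newton–Raphson from V/F = 0.5:
  V/F = 0.500: g = -0.1323, g' = -0.553 → V/F = 0.261
  V/F = 0.261: g = 0.0105, g' = -0.669 → V/F = 0.276
Converged at V/F = 0.276.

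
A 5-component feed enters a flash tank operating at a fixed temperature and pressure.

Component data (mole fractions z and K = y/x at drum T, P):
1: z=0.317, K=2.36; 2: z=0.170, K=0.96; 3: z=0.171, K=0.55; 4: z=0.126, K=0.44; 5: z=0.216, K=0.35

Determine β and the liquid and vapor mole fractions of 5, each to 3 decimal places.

β = 0.212, x_5 = 0.250, y_5 = 0.088

Newton–Raphson from β = 0.38:
  β = 0.380: g = -0.0916, g' = -0.530 → β = 0.207
  β = 0.207: g = 0.0025, g' = -0.572 → β = 0.212
Converged at β = 0.212.
Compositions from xᵢ = zᵢ/(1+β(Kᵢ−1)), yᵢ = Kᵢxᵢ:
  1: x = 0.246, y = 0.581
  2: x = 0.171, y = 0.165
  3: x = 0.189, y = 0.104
  4: x = 0.143, y = 0.063
  5: x = 0.250, y = 0.088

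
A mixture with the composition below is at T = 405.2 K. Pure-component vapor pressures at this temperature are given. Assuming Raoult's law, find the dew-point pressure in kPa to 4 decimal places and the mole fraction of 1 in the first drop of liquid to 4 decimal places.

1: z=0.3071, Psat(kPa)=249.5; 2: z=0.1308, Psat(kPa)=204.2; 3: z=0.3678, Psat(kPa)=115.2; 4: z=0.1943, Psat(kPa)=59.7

Pdew = 120.2107 kPa, x_1 = 0.1480

At the dew point ψ → 1, so Σzᵢ/Kᵢ = 1 with Kᵢ = Pᵢˢᵃᵗ/P ⇒ 1/P = Σzᵢ/Pᵢˢᵃᵗ.
1/P = 0.3071/249.5 + 0.1308/204.2 + 0.3678/115.2 + 0.1943/59.7 = 0.0083187 ⇒ P = 120.2107 kPa
xᵢ = zᵢP/Pᵢˢᵃᵗ ⇒ x_1 = 0.3071·120.2107/249.5 = 0.1480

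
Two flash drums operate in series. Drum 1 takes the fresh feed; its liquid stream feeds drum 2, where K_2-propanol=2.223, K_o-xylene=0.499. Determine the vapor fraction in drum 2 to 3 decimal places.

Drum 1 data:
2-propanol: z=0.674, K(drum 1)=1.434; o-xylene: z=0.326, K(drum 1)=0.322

Drum 1:
Binary case is linear: z₁(K₁−1)(1+ψ₁(K₂−1)) + z₂(K₂−1)(1+ψ₁(K₁−1)) = 0
⇒ ψ₁ = [z₁(K₁−1)+z₂(K₂−1)] / [−(K₁−1)(K₂−1)] = 0.0715/0.2943 = 0.243
Drum-1 compositions:
  2-propanol: x = 0.610, y = 0.874
  o-xylene: x = 0.390, y = 0.126
Drum-2 feed = drum-1 liquid: z₂ = (0.6097, 0.3903).
Drum 2:
Material balance + equilibrium reduce to Σ zᵢ(Kᵢ−1)/(1+ψ₂(Kᵢ−1)) = 0.
Feasibility: ΣzᵢKᵢ = 1.550, Σzᵢ/Kᵢ = 1.056 — both > 1, two phases present.
Binary case is linear: z₁(K₁−1)(1+ψ₂(K₂−1)) + z₂(K₂−1)(1+ψ₂(K₁−1)) = 0
⇒ ψ₂ = [z₁(K₁−1)+z₂(K₂−1)] / [−(K₁−1)(K₂−1)] = 0.5501/0.6127 = 0.898
  2-propanol: x = 0.291, y = 0.646
  o-xylene: x = 0.709, y = 0.354

V/F (drum 2) = 0.898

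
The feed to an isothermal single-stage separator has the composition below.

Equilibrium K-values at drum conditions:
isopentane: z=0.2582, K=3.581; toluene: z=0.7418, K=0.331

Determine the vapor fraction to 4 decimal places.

Material balance + equilibrium reduce to Σ zᵢ(Kᵢ−1)/(1+ψ(Kᵢ−1)) = 0.
Check two-phase: ΣzᵢKᵢ = 1.1702 > 1 and Σzᵢ/Kᵢ = 2.3132 > 1, so g(0) = 0.1701 > 0 and g(1) = -1.3132 < 0.
Binary case is linear: z₁(K₁−1)(1+ψ(K₂−1)) + z₂(K₂−1)(1+ψ(K₁−1)) = 0
⇒ ψ = [z₁(K₁−1)+z₂(K₂−1)] / [−(K₁−1)(K₂−1)] = 0.17015/1.72669 = 0.0985

ψ = 0.0985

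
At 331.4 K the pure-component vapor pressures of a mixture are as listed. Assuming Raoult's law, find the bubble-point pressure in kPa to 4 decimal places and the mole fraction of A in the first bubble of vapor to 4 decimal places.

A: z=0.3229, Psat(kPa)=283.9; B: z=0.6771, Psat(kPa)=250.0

Pbub = 260.9463 kPa, y_A = 0.3513

At the bubble point ψ → 0, so ΣzᵢKᵢ = 1 with Kᵢ = Pᵢˢᵃᵗ/P ⇒ P = ΣzᵢPᵢˢᵃᵗ.
P = 0.3229·283.9 + 0.6771·250.0 = 260.9463 kPa
yᵢ = zᵢPᵢˢᵃᵗ/P ⇒ y_A = 0.3229·283.9/260.9463 = 0.3513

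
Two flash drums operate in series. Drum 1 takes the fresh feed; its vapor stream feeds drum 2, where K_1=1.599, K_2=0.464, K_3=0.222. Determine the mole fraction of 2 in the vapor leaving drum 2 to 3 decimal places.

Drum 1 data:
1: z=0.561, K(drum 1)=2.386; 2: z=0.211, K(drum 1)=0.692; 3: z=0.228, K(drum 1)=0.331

Drum 1:
Let ψ₁ = V/F and solve Σ zᵢ(Kᵢ−1)/(1+ψ₁(Kᵢ−1)) = 0.
Feasibility: ΣzᵢKᵢ = 1.560, Σzᵢ/Kᵢ = 1.229 — both > 1, two phases present.
Newton–Raphson from ψ₁ = 0.44:
  ψ₁ = 0.440: g = 0.1917, g' = -0.648 → ψ₁ = 0.736
  ψ₁ = 0.736: g = 0.0004, g' = -0.694 → ψ₁ = 0.737
Converged at ψ₁ = 0.737.
Drum-1 compositions:
  1: x = 0.278, y = 0.662
  2: x = 0.273, y = 0.189
  3: x = 0.449, y = 0.149
Drum-2 feed = drum-1 vapor: z₂ = (0.6624, 0.1889, 0.1488).
Drum 2:
Rachford–Rice: g(ψ₂) = Σ zᵢ(Kᵢ−1)/(1+ψ₂(Kᵢ−1)) = 0.
g(0) = ΣzᵢKᵢ − 1 = 0.180 and g(1) = 1 − Σzᵢ/Kᵢ = -0.491, so a root lies in (0, 1).
Iterate (Newton) starting at ψ₂ = 0.5:
  ψ₂ = 0.500: g = -0.0224, g' = -0.483 → ψ₂ = 0.454
  ψ₂ = 0.454: g = -0.0006, g' = -0.457 → ψ₂ = 0.452
Converged at ψ₂ = 0.452.
  1: x = 0.521, y = 0.833
  2: x = 0.249, y = 0.116
  3: x = 0.230, y = 0.051

y_2 (drum 2) = 0.116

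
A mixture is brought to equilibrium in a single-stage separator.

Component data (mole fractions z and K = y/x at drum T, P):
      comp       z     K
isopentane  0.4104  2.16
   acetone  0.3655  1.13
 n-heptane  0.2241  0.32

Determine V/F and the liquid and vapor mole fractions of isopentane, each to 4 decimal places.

V/F = 0.7275, x_isopentane = 0.2226, y_isopentane = 0.4807

Rachford–Rice: g(V/F) = Σ zᵢ(Kᵢ−1)/(1+V/F(Kᵢ−1)) = 0.
g(0) = ΣzᵢKᵢ − 1 = 0.3712 and g(1) = 1 − Σzᵢ/Kᵢ = -0.2138, so a root lies in (0, 1).
Newton–Raphson from V/F = 0.47:
  V/F = 0.4700: g = 0.12890, g' = -0.4606 → V/F = 0.7499
  V/F = 0.7499: g = -0.01303, g' = -0.5945 → V/F = 0.7279
  V/F = 0.7279: g = -0.00023, g' = -0.5738 → V/F = 0.7275
Converged at V/F = 0.7275.
Compositions from xᵢ = zᵢ/(1+V/F(Kᵢ−1)), yᵢ = Kᵢxᵢ:
  isopentane: x = 0.2226, y = 0.4807
  acetone: x = 0.3339, y = 0.3773
  n-heptane: x = 0.4435, y = 0.1419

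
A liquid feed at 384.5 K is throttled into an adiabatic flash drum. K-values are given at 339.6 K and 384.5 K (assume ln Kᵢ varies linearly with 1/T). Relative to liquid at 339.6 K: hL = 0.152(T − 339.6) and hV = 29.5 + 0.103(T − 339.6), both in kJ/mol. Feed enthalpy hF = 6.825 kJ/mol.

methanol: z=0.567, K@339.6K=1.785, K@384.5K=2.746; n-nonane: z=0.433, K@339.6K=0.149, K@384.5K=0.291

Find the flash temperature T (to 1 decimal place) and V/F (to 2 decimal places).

T = 345.8 K, V/F = 0.20

Adiabatic flash: solve Rachford–Rice at each trial T, then check hF = ψ·hV(T) + (1−ψ)·hL(T).
  T = 339.6 K: K = (1.785, 0.149), RR gives ψ = 0.115, H_out = 3.383 kJ/mol
  T = 384.5 K: K = (2.746, 0.291), RR gives ψ = 0.552, H_out = 21.887 kJ/mol
  T = 362.1 K: K = (2.245, 0.213), RR gives ψ = 0.372, H_out = 13.995 kJ/mol
  T = 350.9 K: K = (2.010, 0.179), RR gives ψ = 0.262, H_out = 9.306 kJ/mol
  T = 345.2 K: K = (1.895, 0.164), RR gives ψ = 0.194, H_out = 6.523 kJ/mol
  T = 348.0 K: K = (1.951, 0.171), RR gives ψ = 0.229, H_out = 7.933 kJ/mol
  T = 346.6 K: K = (1.923, 0.167), RR gives ψ = 0.212, H_out = 7.240 kJ/mol
Linear interpolation between T = 345.2 (H_out = 6.523) and T = 346.6 (H_out = 7.240) on hF = 6.825 gives T ≈ 345.8 K, at which ψ = 0.20.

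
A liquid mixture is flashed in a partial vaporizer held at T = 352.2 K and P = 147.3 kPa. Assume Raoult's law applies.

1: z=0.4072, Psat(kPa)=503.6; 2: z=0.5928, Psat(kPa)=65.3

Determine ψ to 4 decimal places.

ψ = 0.4864

Raoult's law: Kᵢ = Pᵢˢᵃᵗ/P = Pᵢˢᵃᵗ/147.3.
  K_1 = 503.6/147.3 = 3.418873, K_2 = 65.3/147.3 = 0.443313
Material balance + equilibrium reduce to Σ zᵢ(Kᵢ−1)/(1+ψ(Kᵢ−1)) = 0.
Check two-phase: ΣzᵢKᵢ = 1.6550 > 1 and Σzᵢ/Kᵢ = 1.4563 > 1, so g(0) = 0.6550 > 0 and g(1) = -0.4563 < 0.
Newton iteration, ψ⁰ = 0.43:
  ψ = 0.4300: g = 0.04894, g' = -0.8900 → ψ = 0.4850
  ψ = 0.4850: g = 0.00119, g' = -0.8492 → ψ = 0.4864
Converged at ψ = 0.4864.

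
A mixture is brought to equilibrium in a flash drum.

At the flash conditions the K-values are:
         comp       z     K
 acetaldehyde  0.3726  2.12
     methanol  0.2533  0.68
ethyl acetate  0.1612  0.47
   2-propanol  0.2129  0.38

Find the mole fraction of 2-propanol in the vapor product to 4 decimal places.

Let β = V/F and solve Σ zᵢ(Kᵢ−1)/(1+β(Kᵢ−1)) = 0.
Check two-phase: ΣzᵢKᵢ = 1.1188 > 1 and Σzᵢ/Kᵢ = 1.4515 > 1, so g(0) = 0.1188 > 0 and g(1) = -0.4515 < 0.
Newton–Raphson from β = 0.53:
  β = 0.5300: g = -0.15115, g' = -0.4908 → β = 0.2220
  β = 0.2220: g = -0.00294, g' = -0.4980 → β = 0.2161
Converged at β = 0.2161.
Compositions from xᵢ = zᵢ/(1+β(Kᵢ−1)), yᵢ = Kᵢxᵢ:
  acetaldehyde: x = 0.3000, y = 0.6360
  methanol: x = 0.2721, y = 0.1850
  ethyl acetate: x = 0.1821, y = 0.0856
  2-propanol: x = 0.2458, y = 0.0934

y_2-propanol = 0.0934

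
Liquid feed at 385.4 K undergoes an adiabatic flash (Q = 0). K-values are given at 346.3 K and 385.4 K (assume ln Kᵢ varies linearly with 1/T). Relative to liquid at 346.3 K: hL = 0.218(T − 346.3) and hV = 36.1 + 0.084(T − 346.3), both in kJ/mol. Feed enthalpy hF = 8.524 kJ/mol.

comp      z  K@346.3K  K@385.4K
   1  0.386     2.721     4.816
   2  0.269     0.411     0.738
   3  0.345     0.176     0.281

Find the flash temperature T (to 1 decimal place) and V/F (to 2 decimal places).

Adiabatic flash: solve Rachford–Rice at each trial T, then check hF = ψ·hV(T) + (1−ψ)·hL(T).
  T = 346.3 K: K = (2.721, 0.411, 0.176), RR gives ψ = 0.177, H_out = 6.373 kJ/mol
  T = 385.4 K: K = (4.816, 0.738, 0.281), RR gives ψ = 0.534, H_out = 25.012 kJ/mol
  T = 365.9 K: K = (3.678, 0.560, 0.225), RR gives ψ = 0.373, H_out = 16.748 kJ/mol
  T = 356.1 K: K = (3.177, 0.482, 0.200), RR gives ψ = 0.283, H_out = 11.972 kJ/mol
  T = 351.2 K: K = (2.943, 0.445, 0.188), RR gives ψ = 0.232, H_out = 9.306 kJ/mol
  T = 348.8 K: K = (2.833, 0.428, 0.182), RR gives ψ = 0.206, H_out = 7.908 kJ/mol
  T = 350.0 K: K = (2.888, 0.437, 0.185), RR gives ψ = 0.219, H_out = 8.616 kJ/mol
Linear interpolation between T = 348.8 (H_out = 7.908) and T = 350.0 (H_out = 8.616) on hF = 8.524 gives T ≈ 349.8 K, at which ψ = 0.22.

T = 349.8 K, V/F = 0.22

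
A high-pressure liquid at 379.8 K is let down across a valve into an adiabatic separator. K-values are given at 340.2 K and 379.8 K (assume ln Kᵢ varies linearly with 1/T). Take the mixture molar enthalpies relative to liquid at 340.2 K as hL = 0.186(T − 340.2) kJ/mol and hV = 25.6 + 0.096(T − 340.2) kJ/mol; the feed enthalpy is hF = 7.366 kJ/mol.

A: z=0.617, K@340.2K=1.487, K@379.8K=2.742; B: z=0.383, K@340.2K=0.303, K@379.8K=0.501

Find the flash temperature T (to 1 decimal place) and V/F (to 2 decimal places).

Adiabatic flash: solve Rachford–Rice at each trial T, then check hF = ψ·hV(T) + (1−ψ)·hL(T).
  T = 340.2 K: K = (1.487, 0.303), RR gives ψ = 0.099, H_out = 2.529 kJ/mol
  T = 379.8 K: K = (2.742, 0.501), RR gives ψ = 1.000, H_out = 29.402 kJ/mol
  T = 360.0 K: K = (2.054, 0.395), RR gives ψ = 0.656, H_out = 19.316 kJ/mol
  T = 350.1 K: K = (1.755, 0.347), RR gives ψ = 0.438, H_out = 12.671 kJ/mol
  T = 345.1 K: K = (1.616, 0.324), RR gives ψ = 0.292, H_out = 8.254 kJ/mol
  T = 342.6 K: K = (1.549, 0.313), RR gives ψ = 0.202, H_out = 5.562 kJ/mol
  T = 343.9 K: K = (1.584, 0.319), RR gives ψ = 0.250, H_out = 7.012 kJ/mol
Linear interpolation between T = 343.9 (H_out = 7.012) and T = 345.1 (H_out = 8.254) on hF = 7.366 gives T ≈ 344.2 K, at which ψ = 0.26.

T = 344.2 K, V/F = 0.26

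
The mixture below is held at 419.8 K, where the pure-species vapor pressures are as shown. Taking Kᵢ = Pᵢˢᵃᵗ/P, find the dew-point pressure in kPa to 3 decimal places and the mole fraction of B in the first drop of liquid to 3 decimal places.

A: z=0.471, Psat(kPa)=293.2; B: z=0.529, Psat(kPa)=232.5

Pdew = 257.620 kPa, x_B = 0.586

At the dew point ψ → 1, so Σzᵢ/Kᵢ = 1 with Kᵢ = Pᵢˢᵃᵗ/P ⇒ 1/P = Σzᵢ/Pᵢˢᵃᵗ.
1/P = 0.471/293.2 + 0.529/232.5 = 0.003882 ⇒ P = 257.620 kPa
xᵢ = zᵢP/Pᵢˢᵃᵗ ⇒ x_B = 0.529·257.620/232.5 = 0.586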